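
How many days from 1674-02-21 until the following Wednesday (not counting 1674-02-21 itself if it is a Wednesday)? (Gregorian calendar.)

7

Feb 21, 1674 is a Wednesday.
From Wednesday to the next Wednesday is 7 days.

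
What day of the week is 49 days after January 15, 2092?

Tuesday

First find the weekday of Jan 15, 2092. Doomsday rule: the anchor day for the 2000s is Tuesday. For year 92: 92÷12 = 7 r 8, and 8÷4 = 2, so 7+8+2 = 17.
Tuesday + 17 ≡ Friday — that's 2092's doomsday.
In January the doomsday date is Jan 4 (2092 is a leap year (divisible by 4)).
Jan 15 is 11 days after Jan 4; 11 mod 7 = 4, so Friday + 4 = Tuesday.
49 mod 7 = 0, so 49 days after a Tuesday is Tuesday + 0 = Tuesday.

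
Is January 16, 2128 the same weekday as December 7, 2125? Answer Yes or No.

Yes

From Dec 7, 2125 to Jan 16, 2128 is 770 days.
770 mod 7 = 0, so they are the same weekday.
(Dec 7, 2125 is a Friday; Jan 16, 2128 is a Friday.)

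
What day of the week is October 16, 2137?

Doomsday rule: the anchor day for the 2100s is Sunday. For year 37: 37÷12 = 3 r 1, and 1÷4 = 0, so 3+1+0 = 4.
Sunday + 4 ≡ Thursday — that's 2137's doomsday.
In October the doomsday date is Oct 10.
Oct 16 is 6 days after Oct 10; 6 mod 7 = 6, so Thursday + 6 = Wednesday.

Wednesday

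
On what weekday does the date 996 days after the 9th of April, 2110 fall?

Friday

Apr 9, 2110 is a Wednesday.
996 mod 7 = 2, so 996 days after a Wednesday is Wednesday + 2 = Friday.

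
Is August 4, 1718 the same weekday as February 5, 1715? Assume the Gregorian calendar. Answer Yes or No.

From Feb 5, 1715 to Aug 4, 1718 is 1276 days.
1276 mod 7 = 2, so they are different weekdays.
(Feb 5, 1715 is a Tuesday; Aug 4, 1718 is a Thursday.)

No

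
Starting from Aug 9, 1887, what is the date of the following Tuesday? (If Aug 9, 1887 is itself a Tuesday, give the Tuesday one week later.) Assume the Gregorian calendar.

August 16, 1887

Aug 9, 1887 is a Tuesday.
From Tuesday to the next Tuesday is 7 days.
Aug 9, 1887 + 7 = Aug 16, 1887.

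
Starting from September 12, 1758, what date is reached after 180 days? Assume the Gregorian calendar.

Sep has 30 days: +19 → Oct 1, 1758 (161 left).
Oct has 31 days: +31 → Nov 1, 1758 (130 left).
Nov has 30 days: +30 → Dec 1, 1758 (100 left).
Dec has 31 days: +31 → Jan 1, 1759 (69 left).
Jan has 31 days: +31 → Feb 1, 1759 (38 left).
Feb has 28 days: +28 → Mar 1, 1759 (10 left).
+10 → Mar 11, 1759.

March 11, 1759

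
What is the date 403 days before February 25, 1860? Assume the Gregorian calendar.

−365 (one year) → Feb 25, 1859 (38 left).
−25 → Jan 31, 1859 (end of Jan, 31 days; 13 left).
−13 → Jan 18, 1859.

January 18, 1859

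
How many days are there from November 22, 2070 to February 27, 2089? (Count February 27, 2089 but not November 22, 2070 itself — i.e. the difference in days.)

Nov 22, 2070 → Nov 22, 2071: 365 days.
Nov 22, 2071 → Nov 22, 2072: 366 days (Feb 29, 2072 is in that span).
Nov 22, 2072 → Nov 22, 2073: 365 days.
Nov 22, 2073 → Nov 22, 2074: 365 days.
Nov 22, 2074 → Nov 22, 2075: 365 days.
Nov 22, 2075 → Nov 22, 2076: 366 days (Feb 29, 2076 is in that span).
Nov 22, 2076 → Nov 22, 2077: 365 days.
Nov 22, 2077 → Nov 22, 2078: 365 days.
Nov 22, 2078 → Nov 22, 2079: 365 days.
Nov 22, 2079 → Nov 22, 2080: 366 days (Feb 29, 2080 is in that span).
Nov 22, 2080 → Nov 22, 2081: 365 days.
Nov 22, 2081 → Nov 22, 2082: 365 days.
Nov 22, 2082 → Nov 22, 2083: 365 days.
Nov 22, 2083 → Nov 22, 2084: 366 days (Feb 29, 2084 is in that span).
Nov 22, 2084 → Nov 22, 2085: 365 days.
Nov 22, 2085 → Nov 22, 2086: 365 days.
Nov 22, 2086 → Nov 22, 2087: 365 days.
Nov 22, 2087 → Nov 22, 2088: 366 days (Feb 29, 2088 is in that span).
Nov 22, 2088 → Dec 22, 2088: 30 days (November has 30).
Dec 22, 2088 → Jan 22, 2089: 31 days (December has 31).
Jan 22, 2089 → Feb 22, 2089: 31 days (January has 31).
Feb 22, 2089 → Feb 27, 2089: 5 days.
Total: 6672 days.

6672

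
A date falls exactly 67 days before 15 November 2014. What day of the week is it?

Tuesday

First find the weekday of Nov 15, 2014. Doomsday rule: the anchor day for the 2000s is Tuesday. For year 14: 14÷12 = 1 r 2, and 2÷4 = 0, so 1+2+0 = 3.
Tuesday + 3 ≡ Friday — that's 2014's doomsday.
In November the doomsday date is Nov 7.
Nov 15 is 8 days after Nov 7; 8 mod 7 = 1, so Friday + 1 = Saturday.
67 mod 7 = 4, so 67 days before a Saturday is Saturday − 4 = Tuesday.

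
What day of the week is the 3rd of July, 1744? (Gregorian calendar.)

Friday

Doomsday rule: the anchor day for the 1700s is Sunday. For year 44: 44÷12 = 3 r 8, and 8÷4 = 2, so 3+8+2 = 13.
Sunday + 13 ≡ Saturday — that's 1744's doomsday.
In July the doomsday date is Jul 11.
Jul 3 is 8 days before Jul 11; 8 mod 7 = 1, so Saturday − 1 = Friday.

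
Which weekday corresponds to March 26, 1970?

Thursday

Doomsday rule: the anchor day for the 1900s is Wednesday. For year 70: 70÷12 = 5 r 10, and 10÷4 = 2, so 5+10+2 = 17.
Wednesday + 17 ≡ Saturday — that's 1970's doomsday.
In March the doomsday date is Mar 14.
Mar 26 is 12 days after Mar 14; 12 mod 7 = 5, so Saturday + 5 = Thursday.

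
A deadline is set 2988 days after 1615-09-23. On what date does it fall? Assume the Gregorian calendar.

November 28, 1623

+366 (one year; includes Feb 29, 1616) → Sep 23, 1616 (2622 left).
+365 (one year) → Sep 23, 1617 (2257 left).
+365 (one year) → Sep 23, 1618 (1892 left).
+365 (one year) → Sep 23, 1619 (1527 left).
+366 (one year; includes Feb 29, 1620) → Sep 23, 1620 (1161 left).
+365 (one year) → Sep 23, 1621 (796 left).
+365 (one year) → Sep 23, 1622 (431 left).
+365 (one year) → Sep 23, 1623 (66 left).
Sep has 30 days: +8 → Oct 1, 1623 (58 left).
Oct has 31 days: +31 → Nov 1, 1623 (27 left).
+27 → Nov 28, 1623.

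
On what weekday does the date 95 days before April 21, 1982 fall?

Apr 21, 1982 is a Wednesday.
95 mod 7 = 4, so 95 days before a Wednesday is Wednesday − 4 = Saturday.

Saturday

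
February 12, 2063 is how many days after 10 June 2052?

Jun 10, 2052 → Jun 10, 2053: 365 days.
Jun 10, 2053 → Jun 10, 2054: 365 days.
Jun 10, 2054 → Jun 10, 2055: 365 days.
Jun 10, 2055 → Jun 10, 2056: 366 days (Feb 29, 2056 is in that span).
Jun 10, 2056 → Jun 10, 2057: 365 days.
Jun 10, 2057 → Jun 10, 2058: 365 days.
Jun 10, 2058 → Jun 10, 2059: 365 days.
Jun 10, 2059 → Jun 10, 2060: 366 days (Feb 29, 2060 is in that span).
Jun 10, 2060 → Jun 10, 2061: 365 days.
Jun 10, 2061 → Jun 10, 2062: 365 days.
Jun 10, 2062 → Jul 10, 2062: 30 days (June has 30).
Jul 10, 2062 → Aug 10, 2062: 31 days (July has 31).
Aug 10, 2062 → Sep 10, 2062: 31 days (August has 31).
Sep 10, 2062 → Oct 10, 2062: 30 days (September has 30).
Oct 10, 2062 → Nov 10, 2062: 31 days (October has 31).
Nov 10, 2062 → Dec 10, 2062: 30 days (November has 30).
Dec 10, 2062 → Jan 10, 2063: 31 days (December has 31).
Jan 10, 2063 → Feb 10, 2063: 31 days (January has 31).
Feb 10, 2063 → Feb 12, 2063: 2 days.
Total: 3899 days.

3899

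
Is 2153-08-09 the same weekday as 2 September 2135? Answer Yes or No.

From Sep 2, 2135 to Aug 9, 2153 is 6551 days.
6551 mod 7 = 6, so they are different weekdays.
(Sep 2, 2135 is a Friday; Aug 9, 2153 is a Thursday.)

No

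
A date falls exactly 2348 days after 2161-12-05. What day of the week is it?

First find the weekday of Dec 5, 2161. Doomsday rule: the anchor day for the 2100s is Sunday. For year 61: 61÷12 = 5 r 1, and 1÷4 = 0, so 5+1+0 = 6.
Sunday + 6 ≡ Saturday — that's 2161's doomsday.
In December the doomsday date is Dec 12.
Dec 5 is 7 days before Dec 12; 7 mod 7 = 0, so Saturday − 0 = Saturday.
2348 mod 7 = 3, so 2348 days after a Saturday is Saturday + 3 = Tuesday.

Tuesday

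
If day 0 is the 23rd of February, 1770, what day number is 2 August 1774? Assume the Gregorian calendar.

1621

Feb 23, 1770 → Feb 23, 1771: 365 days.
Feb 23, 1771 → Feb 23, 1772: 365 days.
Feb 23, 1772 → Feb 23, 1773: 366 days (Feb 29, 1772 is in that span).
Feb 23, 1773 → Feb 23, 1774: 365 days.
Feb 23, 1774 → Mar 23, 1774: 28 days (February has 28).
Mar 23, 1774 → Apr 23, 1774: 31 days (March has 31).
Apr 23, 1774 → May 23, 1774: 30 days (April has 30).
May 23, 1774 → Jun 23, 1774: 31 days (May has 31).
Jun 23, 1774 → Jul 23, 1774: 30 days (June has 30).
Jul 23, 1774 → Aug 2, 1774: 10 days.
Total: 1621 days.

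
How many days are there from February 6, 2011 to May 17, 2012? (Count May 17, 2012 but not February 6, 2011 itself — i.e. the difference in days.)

Feb 6, 2011 → Feb 6, 2012: 365 days.
Feb 6, 2012 → Mar 6, 2012: 29 days (February has 29).
Mar 6, 2012 → Apr 6, 2012: 31 days (March has 31).
Apr 6, 2012 → May 6, 2012: 30 days (April has 30).
May 6, 2012 → May 17, 2012: 11 days.
Total: 466 days.

466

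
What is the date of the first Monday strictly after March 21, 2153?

Mar 21, 2153 is a Wednesday.
From Wednesday to the next Monday is 5 days.
Mar 21, 2153 + 5 = Mar 26, 2153.

March 26, 2153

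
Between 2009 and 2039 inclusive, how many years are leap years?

Multiples of 4 in [2009,2039]: 7.
Of those, multiples of 100: 0 (not leap unless ÷400).
Multiples of 400: 0.
Leap years = 7 − 0 + 0 = 7.

7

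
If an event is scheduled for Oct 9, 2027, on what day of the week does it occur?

January 1, 2027 is a Friday.
Jan 1, 2027 → Feb 1, 2027: 31 days (January has 31).
Feb 1, 2027 → Mar 1, 2027: 28 days (February has 28).
Mar 1, 2027 → Apr 1, 2027: 31 days (March has 31).
Apr 1, 2027 → May 1, 2027: 30 days (April has 30).
May 1, 2027 → Jun 1, 2027: 31 days (May has 31).
Jun 1, 2027 → Jul 1, 2027: 30 days (June has 30).
Jul 1, 2027 → Aug 1, 2027: 31 days (July has 31).
Aug 1, 2027 → Sep 1, 2027: 31 days (August has 31).
Sep 1, 2027 → Oct 1, 2027: 30 days (September has 30).
Oct 1, 2027 → Oct 9, 2027: 8 days.
Total: 281 days.
281 mod 7 = 1, so Friday + 1 = Saturday.

Saturday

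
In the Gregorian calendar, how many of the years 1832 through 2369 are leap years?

Multiples of 4 in [1832,2369]: 135.
Of those, multiples of 100: 5 (not leap unless ÷400).
Multiples of 400: 1.
Leap years = 135 − 5 + 1 = 131.

131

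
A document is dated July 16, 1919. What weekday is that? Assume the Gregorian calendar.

Wednesday

Doomsday rule: the anchor day for the 1900s is Wednesday. For year 19: 19÷12 = 1 r 7, and 7÷4 = 1, so 1+7+1 = 9.
Wednesday + 9 ≡ Friday — that's 1919's doomsday.
In July the doomsday date is Jul 11.
Jul 16 is 5 days after Jul 11; 5 mod 7 = 5, so Friday + 5 = Wednesday.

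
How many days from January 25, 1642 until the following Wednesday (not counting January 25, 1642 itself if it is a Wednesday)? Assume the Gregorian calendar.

Jan 25, 1642 is a Saturday.
From Saturday to the next Wednesday is 4 days.

4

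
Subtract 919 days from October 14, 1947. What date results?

−365 (one year) → Oct 14, 1946 (554 left).
−365 (one year) → Oct 14, 1945 (189 left).
−14 → Sep 30, 1945 (end of Sep, 30 days; 175 left).
−30 → Aug 31, 1945 (end of Aug, 31 days; 145 left).
−31 → Jul 31, 1945 (end of Jul, 31 days; 114 left).
−31 → Jun 30, 1945 (end of Jun, 30 days; 83 left).
−30 → May 31, 1945 (end of May, 31 days; 53 left).
−31 → Apr 30, 1945 (end of Apr, 30 days; 22 left).
−22 → Apr 8, 1945.

April 8, 1945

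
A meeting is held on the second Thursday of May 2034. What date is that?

May 11, 2034

May 1, 2034 is a Monday.
The first Thursday is therefore May 4 (3 days later).
The second Thursday is 4 + 1×7 = May 11.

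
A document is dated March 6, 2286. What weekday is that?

Doomsday rule: the anchor day for the 2200s is Friday. For year 86: 86÷12 = 7 r 2, and 2÷4 = 0, so 7+2+0 = 9.
Friday + 9 ≡ Sunday — that's 2286's doomsday.
In March the doomsday date is Mar 14.
Mar 6 is 8 days before Mar 14; 8 mod 7 = 1, so Sunday − 1 = Saturday.

Saturday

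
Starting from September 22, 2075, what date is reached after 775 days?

November 5, 2077

+366 (one year; includes Feb 29, 2076) → Sep 22, 2076 (409 left).
+365 (one year) → Sep 22, 2077 (44 left).
Sep has 30 days: +9 → Oct 1, 2077 (35 left).
Oct has 31 days: +31 → Nov 1, 2077 (4 left).
+4 → Nov 5, 2077.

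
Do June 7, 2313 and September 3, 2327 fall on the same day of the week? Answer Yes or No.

From Jun 7, 2313 to Sep 3, 2327 is 5201 days.
5201 mod 7 = 0, so they are the same weekday.
(Jun 7, 2313 is a Saturday; Sep 3, 2327 is a Saturday.)

Yes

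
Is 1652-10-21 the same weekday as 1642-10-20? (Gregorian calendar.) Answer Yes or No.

From Oct 20, 1642 to Oct 21, 1652 is 3654 days.
3654 mod 7 = 0, so they are the same weekday.
(Oct 20, 1642 is a Monday; Oct 21, 1652 is a Monday.)

Yes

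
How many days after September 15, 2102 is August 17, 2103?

Sep 15, 2102 → Oct 15, 2102: 30 days (September has 30).
Oct 15, 2102 → Nov 15, 2102: 31 days (October has 31).
Nov 15, 2102 → Dec 15, 2102: 30 days (November has 30).
Dec 15, 2102 → Jan 15, 2103: 31 days (December has 31).
Jan 15, 2103 → Feb 15, 2103: 31 days (January has 31).
Feb 15, 2103 → Mar 15, 2103: 28 days (February has 28).
Mar 15, 2103 → Apr 15, 2103: 31 days (March has 31).
Apr 15, 2103 → May 15, 2103: 30 days (April has 30).
May 15, 2103 → Jun 15, 2103: 31 days (May has 31).
Jun 15, 2103 → Jul 15, 2103: 30 days (June has 30).
Jul 15, 2103 → Aug 15, 2103: 31 days (July has 31).
Aug 15, 2103 → Aug 17, 2103: 2 days.
Total: 336 days.

336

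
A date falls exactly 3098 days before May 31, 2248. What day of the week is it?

May 31, 2248 is a Wednesday.
3098 mod 7 = 4, so 3098 days before a Wednesday is Wednesday − 4 = Saturday.

Saturday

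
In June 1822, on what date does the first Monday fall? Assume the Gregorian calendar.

June 3, 1822

June 1, 1822 is a Saturday.
The first Monday is therefore June 3 (2 days later).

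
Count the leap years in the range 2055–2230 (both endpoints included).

Multiples of 4 in [2055,2230]: 44.
Of those, multiples of 100: 2 (not leap unless ÷400).
Multiples of 400: 0.
Leap years = 44 − 2 + 0 = 42.

42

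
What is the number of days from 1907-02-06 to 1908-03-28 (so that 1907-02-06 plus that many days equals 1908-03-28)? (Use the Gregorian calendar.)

Feb 6, 1907 → Feb 6, 1908: 365 days.
Feb 6, 1908 → Mar 6, 1908: 29 days (February has 29).
Mar 6, 1908 → Mar 28, 1908: 22 days.
Total: 416 days.

416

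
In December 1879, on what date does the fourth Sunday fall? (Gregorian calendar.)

December 28, 1879

December 1, 1879 is a Monday.
The first Sunday is therefore December 7 (6 days later).
The fourth Sunday is 7 + 3×7 = December 28.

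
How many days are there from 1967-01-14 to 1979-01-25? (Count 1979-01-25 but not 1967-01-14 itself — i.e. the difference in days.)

Jan 14, 1967 → Jan 14, 1968: 365 days.
Jan 14, 1968 → Jan 14, 1969: 366 days (Feb 29, 1968 is in that span).
Jan 14, 1969 → Jan 14, 1970: 365 days.
Jan 14, 1970 → Jan 14, 1971: 365 days.
Jan 14, 1971 → Jan 14, 1972: 365 days.
Jan 14, 1972 → Jan 14, 1973: 366 days (Feb 29, 1972 is in that span).
Jan 14, 1973 → Jan 14, 1974: 365 days.
Jan 14, 1974 → Jan 14, 1975: 365 days.
Jan 14, 1975 → Jan 14, 1976: 365 days.
Jan 14, 1976 → Jan 14, 1977: 366 days (Feb 29, 1976 is in that span).
Jan 14, 1977 → Jan 14, 1978: 365 days.
Jan 14, 1978 → Feb 14, 1978: 31 days (January has 31).
Feb 14, 1978 → Mar 14, 1978: 28 days (February has 28).
Mar 14, 1978 → Apr 14, 1978: 31 days (March has 31).
Apr 14, 1978 → May 14, 1978: 30 days (April has 30).
May 14, 1978 → Jun 14, 1978: 31 days (May has 31).
Jun 14, 1978 → Jul 14, 1978: 30 days (June has 30).
Jul 14, 1978 → Aug 14, 1978: 31 days (July has 31).
Aug 14, 1978 → Sep 14, 1978: 31 days (August has 31).
Sep 14, 1978 → Oct 14, 1978: 30 days (September has 30).
Oct 14, 1978 → Nov 14, 1978: 31 days (October has 31).
Nov 14, 1978 → Dec 14, 1978: 30 days (November has 30).
Dec 14, 1978 → Jan 14, 1979: 31 days (December has 31).
Jan 14, 1979 → Jan 25, 1979: 11 days.
Total: 4394 days.

4394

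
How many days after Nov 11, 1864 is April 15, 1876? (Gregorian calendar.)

4173

Nov 11, 1864 → Nov 11, 1865: 365 days.
Nov 11, 1865 → Nov 11, 1866: 365 days.
Nov 11, 1866 → Nov 11, 1867: 365 days.
Nov 11, 1867 → Nov 11, 1868: 366 days (Feb 29, 1868 is in that span).
Nov 11, 1868 → Nov 11, 1869: 365 days.
Nov 11, 1869 → Nov 11, 1870: 365 days.
Nov 11, 1870 → Nov 11, 1871: 365 days.
Nov 11, 1871 → Nov 11, 1872: 366 days (Feb 29, 1872 is in that span).
Nov 11, 1872 → Nov 11, 1873: 365 days.
Nov 11, 1873 → Nov 11, 1874: 365 days.
Nov 11, 1874 → Nov 11, 1875: 365 days.
Nov 11, 1875 → Dec 11, 1875: 30 days (November has 30).
Dec 11, 1875 → Jan 11, 1876: 31 days (December has 31).
Jan 11, 1876 → Feb 11, 1876: 31 days (January has 31).
Feb 11, 1876 → Mar 11, 1876: 29 days (February has 29).
Mar 11, 1876 → Apr 11, 1876: 31 days (March has 31).
Apr 11, 1876 → Apr 15, 1876: 4 days.
Total: 4173 days.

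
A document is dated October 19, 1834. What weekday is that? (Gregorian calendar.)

Doomsday rule: the anchor day for the 1800s is Friday. For year 34: 34÷12 = 2 r 10, and 10÷4 = 2, so 2+10+2 = 14.
Friday + 14 ≡ Friday — that's 1834's doomsday.
In October the doomsday date is Oct 10.
Oct 19 is 9 days after Oct 10; 9 mod 7 = 2, so Friday + 2 = Sunday.

Sunday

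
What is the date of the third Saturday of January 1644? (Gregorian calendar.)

January 1, 1644 is a Friday.
The first Saturday is therefore January 2 (1 days later).
The third Saturday is 2 + 2×7 = January 16.

January 16, 1644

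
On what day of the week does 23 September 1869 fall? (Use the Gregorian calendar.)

Thursday

Doomsday rule: the anchor day for the 1800s is Friday. For year 69: 69÷12 = 5 r 9, and 9÷4 = 2, so 5+9+2 = 16.
Friday + 16 ≡ Sunday — that's 1869's doomsday.
In September the doomsday date is Sep 5.
Sep 23 is 18 days after Sep 5; 18 mod 7 = 4, so Sunday + 4 = Thursday.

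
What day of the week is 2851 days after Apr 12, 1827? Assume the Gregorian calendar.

Apr 12, 1827 is a Thursday.
2851 mod 7 = 2, so 2851 days after a Thursday is Thursday + 2 = Saturday.

Saturday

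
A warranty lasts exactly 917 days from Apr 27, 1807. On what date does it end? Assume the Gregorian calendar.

October 30, 1809

+366 (one year; includes Feb 29, 1808) → Apr 27, 1808 (551 left).
+365 (one year) → Apr 27, 1809 (186 left).
Apr has 30 days: +4 → May 1, 1809 (182 left).
May has 31 days: +31 → Jun 1, 1809 (151 left).
Jun has 30 days: +30 → Jul 1, 1809 (121 left).
Jul has 31 days: +31 → Aug 1, 1809 (90 left).
Aug has 31 days: +31 → Sep 1, 1809 (59 left).
Sep has 30 days: +30 → Oct 1, 1809 (29 left).
+29 → Oct 30, 1809.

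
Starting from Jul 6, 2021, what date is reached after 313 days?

Jul has 31 days: +26 → Aug 1, 2021 (287 left).
Aug has 31 days: +31 → Sep 1, 2021 (256 left).
Sep has 30 days: +30 → Oct 1, 2021 (226 left).
Oct has 31 days: +31 → Nov 1, 2021 (195 left).
Nov has 30 days: +30 → Dec 1, 2021 (165 left).
Dec has 31 days: +31 → Jan 1, 2022 (134 left).
Jan has 31 days: +31 → Feb 1, 2022 (103 left).
Feb has 28 days: +28 → Mar 1, 2022 (75 left).
Mar has 31 days: +31 → Apr 1, 2022 (44 left).
Apr has 30 days: +30 → May 1, 2022 (14 left).
+14 → May 15, 2022.

May 15, 2022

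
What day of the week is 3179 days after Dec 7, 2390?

First find the weekday of Dec 7, 2390. Doomsday rule: the anchor day for the 2300s is Wednesday. For year 90: 90÷12 = 7 r 6, and 6÷4 = 1, so 7+6+1 = 14.
Wednesday + 14 ≡ Wednesday — that's 2390's doomsday.
In December the doomsday date is Dec 12.
Dec 7 is 5 days before Dec 12; 5 mod 7 = 5, so Wednesday − 5 = Friday.
3179 mod 7 = 1, so 3179 days after a Friday is Friday + 1 = Saturday.

Saturday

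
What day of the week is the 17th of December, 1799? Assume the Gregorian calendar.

Doomsday rule: the anchor day for the 1700s is Sunday. For year 99: 99÷12 = 8 r 3, and 3÷4 = 0, so 8+3+0 = 11.
Sunday + 11 ≡ Thursday — that's 1799's doomsday.
In December the doomsday date is Dec 12.
Dec 17 is 5 days after Dec 12; 5 mod 7 = 5, so Thursday + 5 = Tuesday.

Tuesday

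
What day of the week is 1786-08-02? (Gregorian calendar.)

Wednesday

Doomsday rule: the anchor day for the 1700s is Sunday. For year 86: 86÷12 = 7 r 2, and 2÷4 = 0, so 7+2+0 = 9.
Sunday + 9 ≡ Tuesday — that's 1786's doomsday.
In August the doomsday date is Aug 8.
Aug 2 is 6 days before Aug 8; 6 mod 7 = 6, so Tuesday − 6 = Wednesday.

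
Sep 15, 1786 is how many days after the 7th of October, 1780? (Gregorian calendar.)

Oct 7, 1780 → Oct 7, 1781: 365 days.
Oct 7, 1781 → Oct 7, 1782: 365 days.
Oct 7, 1782 → Oct 7, 1783: 365 days.
Oct 7, 1783 → Oct 7, 1784: 366 days (Feb 29, 1784 is in that span).
Oct 7, 1784 → Oct 7, 1785: 365 days.
Oct 7, 1785 → Nov 7, 1785: 31 days (October has 31).
Nov 7, 1785 → Dec 7, 1785: 30 days (November has 30).
Dec 7, 1785 → Jan 7, 1786: 31 days (December has 31).
Jan 7, 1786 → Feb 7, 1786: 31 days (January has 31).
Feb 7, 1786 → Mar 7, 1786: 28 days (February has 28).
Mar 7, 1786 → Apr 7, 1786: 31 days (March has 31).
Apr 7, 1786 → May 7, 1786: 30 days (April has 30).
May 7, 1786 → Jun 7, 1786: 31 days (May has 31).
Jun 7, 1786 → Jul 7, 1786: 30 days (June has 30).
Jul 7, 1786 → Aug 7, 1786: 31 days (July has 31).
Aug 7, 1786 → Sep 7, 1786: 31 days (August has 31).
Sep 7, 1786 → Sep 15, 1786: 8 days.
Total: 2169 days.

2169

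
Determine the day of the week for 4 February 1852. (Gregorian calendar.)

Wednesday

Doomsday rule: the anchor day for the 1800s is Friday. For year 52: 52÷12 = 4 r 4, and 4÷4 = 1, so 4+4+1 = 9.
Friday + 9 ≡ Sunday — that's 1852's doomsday.
In February the doomsday date is Feb 29 (1852 is a leap year (divisible by 4)).
Feb 4 is 25 days before Feb 29; 25 mod 7 = 4, so Sunday − 4 = Wednesday.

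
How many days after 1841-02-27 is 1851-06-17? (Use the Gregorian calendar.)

3762

Feb 27, 1841 → Feb 27, 1842: 365 days.
Feb 27, 1842 → Feb 27, 1843: 365 days.
Feb 27, 1843 → Feb 27, 1844: 365 days.
Feb 27, 1844 → Feb 27, 1845: 366 days (Feb 29, 1844 is in that span).
Feb 27, 1845 → Feb 27, 1846: 365 days.
Feb 27, 1846 → Feb 27, 1847: 365 days.
Feb 27, 1847 → Feb 27, 1848: 365 days.
Feb 27, 1848 → Feb 27, 1849: 366 days (Feb 29, 1848 is in that span).
Feb 27, 1849 → Feb 27, 1850: 365 days.
Feb 27, 1850 → Feb 27, 1851: 365 days.
Feb 27, 1851 → Mar 27, 1851: 28 days (February has 28).
Mar 27, 1851 → Apr 27, 1851: 31 days (March has 31).
Apr 27, 1851 → May 27, 1851: 30 days (April has 30).
May 27, 1851 → Jun 17, 1851: 21 days.
Total: 3762 days.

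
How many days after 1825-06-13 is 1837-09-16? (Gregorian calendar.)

Jun 13, 1825 → Jun 13, 1826: 365 days.
Jun 13, 1826 → Jun 13, 1827: 365 days.
Jun 13, 1827 → Jun 13, 1828: 366 days (Feb 29, 1828 is in that span).
Jun 13, 1828 → Jun 13, 1829: 365 days.
Jun 13, 1829 → Jun 13, 1830: 365 days.
Jun 13, 1830 → Jun 13, 1831: 365 days.
Jun 13, 1831 → Jun 13, 1832: 366 days (Feb 29, 1832 is in that span).
Jun 13, 1832 → Jun 13, 1833: 365 days.
Jun 13, 1833 → Jun 13, 1834: 365 days.
Jun 13, 1834 → Jun 13, 1835: 365 days.
Jun 13, 1835 → Jun 13, 1836: 366 days (Feb 29, 1836 is in that span).
Jun 13, 1836 → Jun 13, 1837: 365 days.
Jun 13, 1837 → Jul 13, 1837: 30 days (June has 30).
Jul 13, 1837 → Aug 13, 1837: 31 days (July has 31).
Aug 13, 1837 → Sep 13, 1837: 31 days (August has 31).
Sep 13, 1837 → Sep 16, 1837: 3 days.
Total: 4478 days.

4478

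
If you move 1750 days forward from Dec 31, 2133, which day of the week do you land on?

Dec 31, 2133 is a Thursday.
1750 mod 7 = 0, so 1750 days after a Thursday is Thursday + 0 = Thursday.

Thursday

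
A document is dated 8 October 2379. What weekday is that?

Doomsday rule: the anchor day for the 2300s is Wednesday. For year 79: 79÷12 = 6 r 7, and 7÷4 = 1, so 6+7+1 = 14.
Wednesday + 14 ≡ Wednesday — that's 2379's doomsday.
In October the doomsday date is Oct 10.
Oct 8 is 2 days before Oct 10; 2 mod 7 = 2, so Wednesday − 2 = Monday.

Monday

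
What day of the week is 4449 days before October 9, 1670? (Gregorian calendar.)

Sunday

Oct 9, 1670 is a Thursday.
4449 mod 7 = 4, so 4449 days before a Thursday is Thursday − 4 = Sunday.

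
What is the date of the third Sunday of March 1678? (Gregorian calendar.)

March 1, 1678 is a Tuesday.
The first Sunday is therefore March 6 (5 days later).
The third Sunday is 6 + 2×7 = March 20.

March 20, 1678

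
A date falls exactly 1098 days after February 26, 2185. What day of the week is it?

First find the weekday of Feb 26, 2185. Doomsday rule: the anchor day for the 2100s is Sunday. For year 85: 85÷12 = 7 r 1, and 1÷4 = 0, so 7+1+0 = 8.
Sunday + 8 ≡ Monday — that's 2185's doomsday.
In February the doomsday date is Feb 28 (2185 is not a leap year).
Feb 26 is 2 days before Feb 28; 2 mod 7 = 2, so Monday − 2 = Saturday.
1098 mod 7 = 6, so 1098 days after a Saturday is Saturday + 6 = Friday.

Friday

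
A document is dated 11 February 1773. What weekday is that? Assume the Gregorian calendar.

Thursday

Doomsday rule: the anchor day for the 1700s is Sunday. For year 73: 73÷12 = 6 r 1, and 1÷4 = 0, so 6+1+0 = 7.
Sunday + 7 ≡ Sunday — that's 1773's doomsday.
In February the doomsday date is Feb 28 (1773 is not a leap year).
Feb 11 is 17 days before Feb 28; 17 mod 7 = 3, so Sunday − 3 = Thursday.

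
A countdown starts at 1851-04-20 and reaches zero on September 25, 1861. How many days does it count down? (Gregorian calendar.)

3811

Apr 20, 1851 → Apr 20, 1852: 366 days (Feb 29, 1852 is in that span).
Apr 20, 1852 → Apr 20, 1853: 365 days.
Apr 20, 1853 → Apr 20, 1854: 365 days.
Apr 20, 1854 → Apr 20, 1855: 365 days.
Apr 20, 1855 → Apr 20, 1856: 366 days (Feb 29, 1856 is in that span).
Apr 20, 1856 → Apr 20, 1857: 365 days.
Apr 20, 1857 → Apr 20, 1858: 365 days.
Apr 20, 1858 → Apr 20, 1859: 365 days.
Apr 20, 1859 → Apr 20, 1860: 366 days (Feb 29, 1860 is in that span).
Apr 20, 1860 → Apr 20, 1861: 365 days.
Apr 20, 1861 → May 20, 1861: 30 days (April has 30).
May 20, 1861 → Jun 20, 1861: 31 days (May has 31).
Jun 20, 1861 → Jul 20, 1861: 30 days (June has 30).
Jul 20, 1861 → Aug 20, 1861: 31 days (July has 31).
Aug 20, 1861 → Sep 20, 1861: 31 days (August has 31).
Sep 20, 1861 → Sep 25, 1861: 5 days.
Total: 3811 days.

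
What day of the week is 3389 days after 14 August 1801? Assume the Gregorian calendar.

First find the weekday of Aug 14, 1801. Doomsday rule: the anchor day for the 1800s is Friday. For year 01: 1÷12 = 0 r 1, and 1÷4 = 0, so 0+1+0 = 1.
Friday + 1 ≡ Saturday — that's 1801's doomsday.
In August the doomsday date is Aug 8.
Aug 14 is 6 days after Aug 8; 6 mod 7 = 6, so Saturday + 6 = Friday.
3389 mod 7 = 1, so 3389 days after a Friday is Friday + 1 = Saturday.

Saturday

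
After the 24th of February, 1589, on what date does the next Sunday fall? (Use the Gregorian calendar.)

Feb 24, 1589 is a Friday.
From Friday to the next Sunday is 2 days.
Feb 24, 1589 + 2 = Feb 26, 1589.

February 26, 1589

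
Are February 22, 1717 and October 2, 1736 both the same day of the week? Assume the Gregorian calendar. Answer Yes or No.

No

From Feb 22, 1717 to Oct 2, 1736 is 7162 days.
7162 mod 7 = 1, so they are different weekdays.
(Feb 22, 1717 is a Monday; Oct 2, 1736 is a Tuesday.)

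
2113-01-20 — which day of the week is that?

January 1, 2113 is a Sunday.
Jan 1, 2113 → Jan 20, 2113: 19 days.
Total: 19 days.
19 mod 7 = 5, so Sunday + 5 = Friday.

Friday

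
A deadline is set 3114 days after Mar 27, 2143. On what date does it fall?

October 5, 2151

+366 (one year; includes Feb 29, 2144) → Mar 27, 2144 (2748 left).
+365 (one year) → Mar 27, 2145 (2383 left).
+365 (one year) → Mar 27, 2146 (2018 left).
+365 (one year) → Mar 27, 2147 (1653 left).
+366 (one year; includes Feb 29, 2148) → Mar 27, 2148 (1287 left).
+365 (one year) → Mar 27, 2149 (922 left).
+365 (one year) → Mar 27, 2150 (557 left).
+365 (one year) → Mar 27, 2151 (192 left).
Mar has 31 days: +5 → Apr 1, 2151 (187 left).
Apr has 30 days: +30 → May 1, 2151 (157 left).
May has 31 days: +31 → Jun 1, 2151 (126 left).
Jun has 30 days: +30 → Jul 1, 2151 (96 left).
Jul has 31 days: +31 → Aug 1, 2151 (65 left).
Aug has 31 days: +31 → Sep 1, 2151 (34 left).
Sep has 30 days: +30 → Oct 1, 2151 (4 left).
+4 → Oct 5, 2151.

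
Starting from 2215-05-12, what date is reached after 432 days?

July 17, 2216

+366 (one year; includes Feb 29, 2216) → May 12, 2216 (66 left).
May has 31 days: +20 → Jun 1, 2216 (46 left).
Jun has 30 days: +30 → Jul 1, 2216 (16 left).
+16 → Jul 17, 2216.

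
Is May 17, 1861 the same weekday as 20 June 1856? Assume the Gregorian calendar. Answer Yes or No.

From Jun 20, 1856 to May 17, 1861 is 1792 days.
1792 mod 7 = 0, so they are the same weekday.
(Jun 20, 1856 is a Friday; May 17, 1861 is a Friday.)

Yes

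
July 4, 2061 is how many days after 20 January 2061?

Jan 20, 2061 → Feb 20, 2061: 31 days (January has 31).
Feb 20, 2061 → Mar 20, 2061: 28 days (February has 28).
Mar 20, 2061 → Apr 20, 2061: 31 days (March has 31).
Apr 20, 2061 → May 20, 2061: 30 days (April has 30).
May 20, 2061 → Jun 20, 2061: 31 days (May has 31).
Jun 20, 2061 → Jul 4, 2061: 14 days.
Total: 165 days.

165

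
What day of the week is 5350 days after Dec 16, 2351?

Tuesday

First find the weekday of Dec 16, 2351. Doomsday rule: the anchor day for the 2300s is Wednesday. For year 51: 51÷12 = 4 r 3, and 3÷4 = 0, so 4+3+0 = 7.
Wednesday + 7 ≡ Wednesday — that's 2351's doomsday.
In December the doomsday date is Dec 12.
Dec 16 is 4 days after Dec 12; 4 mod 7 = 4, so Wednesday + 4 = Sunday.
5350 mod 7 = 2, so 5350 days after a Sunday is Sunday + 2 = Tuesday.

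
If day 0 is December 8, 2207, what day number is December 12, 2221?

Dec 8, 2207 → Dec 8, 2208: 366 days (Feb 29, 2208 is in that span).
Dec 8, 2208 → Dec 8, 2209: 365 days.
Dec 8, 2209 → Dec 8, 2210: 365 days.
Dec 8, 2210 → Dec 8, 2211: 365 days.
Dec 8, 2211 → Dec 8, 2212: 366 days (Feb 29, 2212 is in that span).
Dec 8, 2212 → Dec 8, 2213: 365 days.
Dec 8, 2213 → Dec 8, 2214: 365 days.
Dec 8, 2214 → Dec 8, 2215: 365 days.
Dec 8, 2215 → Dec 8, 2216: 366 days (Feb 29, 2216 is in that span).
Dec 8, 2216 → Dec 8, 2217: 365 days.
Dec 8, 2217 → Dec 8, 2218: 365 days.
Dec 8, 2218 → Dec 8, 2219: 365 days.
Dec 8, 2219 → Dec 8, 2220: 366 days (Feb 29, 2220 is in that span).
Dec 8, 2220 → Jan 8, 2221: 31 days (December has 31).
Jan 8, 2221 → Feb 8, 2221: 31 days (January has 31).
Feb 8, 2221 → Mar 8, 2221: 28 days (February has 28).
Mar 8, 2221 → Apr 8, 2221: 31 days (March has 31).
Apr 8, 2221 → May 8, 2221: 30 days (April has 30).
May 8, 2221 → Jun 8, 2221: 31 days (May has 31).
Jun 8, 2221 → Jul 8, 2221: 30 days (June has 30).
Jul 8, 2221 → Aug 8, 2221: 31 days (July has 31).
Aug 8, 2221 → Sep 8, 2221: 31 days (August has 31).
Sep 8, 2221 → Oct 8, 2221: 30 days (September has 30).
Oct 8, 2221 → Nov 8, 2221: 31 days (October has 31).
Nov 8, 2221 → Dec 8, 2221: 30 days (November has 30).
Dec 8, 2221 → Dec 12, 2221: 4 days.
Total: 5118 days.

5118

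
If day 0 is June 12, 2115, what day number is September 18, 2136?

Jun 12, 2115 → Jun 12, 2116: 366 days (Feb 29, 2116 is in that span).
Jun 12, 2116 → Jun 12, 2117: 365 days.
Jun 12, 2117 → Jun 12, 2118: 365 days.
Jun 12, 2118 → Jun 12, 2119: 365 days.
Jun 12, 2119 → Jun 12, 2120: 366 days (Feb 29, 2120 is in that span).
Jun 12, 2120 → Jun 12, 2121: 365 days.
Jun 12, 2121 → Jun 12, 2122: 365 days.
Jun 12, 2122 → Jun 12, 2123: 365 days.
Jun 12, 2123 → Jun 12, 2124: 366 days (Feb 29, 2124 is in that span).
Jun 12, 2124 → Jun 12, 2125: 365 days.
Jun 12, 2125 → Jun 12, 2126: 365 days.
Jun 12, 2126 → Jun 12, 2127: 365 days.
Jun 12, 2127 → Jun 12, 2128: 366 days (Feb 29, 2128 is in that span).
Jun 12, 2128 → Jun 12, 2129: 365 days.
Jun 12, 2129 → Jun 12, 2130: 365 days.
Jun 12, 2130 → Jun 12, 2131: 365 days.
Jun 12, 2131 → Jun 12, 2132: 366 days (Feb 29, 2132 is in that span).
Jun 12, 2132 → Jun 12, 2133: 365 days.
Jun 12, 2133 → Jun 12, 2134: 365 days.
Jun 12, 2134 → Jun 12, 2135: 365 days.
Jun 12, 2135 → Jun 12, 2136: 366 days (Feb 29, 2136 is in that span).
Jun 12, 2136 → Jul 12, 2136: 30 days (June has 30).
Jul 12, 2136 → Aug 12, 2136: 31 days (July has 31).
Aug 12, 2136 → Sep 12, 2136: 31 days (August has 31).
Sep 12, 2136 → Sep 18, 2136: 6 days.
Total: 7769 days.

7769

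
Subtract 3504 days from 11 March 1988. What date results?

August 7, 1978

−366 (one year; includes Feb 29, 1988) → Mar 11, 1987 (3138 left).
−365 (one year) → Mar 11, 1986 (2773 left).
−365 (one year) → Mar 11, 1985 (2408 left).
−365 (one year) → Mar 11, 1984 (2043 left).
−366 (one year; includes Feb 29, 1984) → Mar 11, 1983 (1677 left).
−365 (one year) → Mar 11, 1982 (1312 left).
−365 (one year) → Mar 11, 1981 (947 left).
−365 (one year) → Mar 11, 1980 (582 left).
−366 (one year; includes Feb 29, 1980) → Mar 11, 1979 (216 left).
−11 → Feb 28, 1979 (end of Feb, 28 days; 205 left).
−28 → Jan 31, 1979 (end of Jan, 31 days; 177 left).
−31 → Dec 31, 1978 (end of Dec, 31 days; 146 left).
−31 → Nov 30, 1978 (end of Nov, 30 days; 115 left).
−30 → Oct 31, 1978 (end of Oct, 31 days; 85 left).
−31 → Sep 30, 1978 (end of Sep, 30 days; 54 left).
−30 → Aug 31, 1978 (end of Aug, 31 days; 24 left).
−24 → Aug 7, 1978.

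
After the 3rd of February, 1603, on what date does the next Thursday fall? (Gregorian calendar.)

Feb 3, 1603 is a Monday.
From Monday to the next Thursday is 3 days.
Feb 3, 1603 + 3 = Feb 6, 1603.

February 6, 1603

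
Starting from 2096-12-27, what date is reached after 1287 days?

+365 (one year) → Dec 27, 2097 (922 left).
+365 (one year) → Dec 27, 2098 (557 left).
+365 (one year) → Dec 27, 2099 (192 left).
Dec has 31 days: +5 → Jan 1, 2100 (187 left).
Jan has 31 days: +31 → Feb 1, 2100 (156 left).
Feb has 28 days: +28 → Mar 1, 2100 (128 left).
Mar has 31 days: +31 → Apr 1, 2100 (97 left).
Apr has 30 days: +30 → May 1, 2100 (67 left).
May has 31 days: +31 → Jun 1, 2100 (36 left).
Jun has 30 days: +30 → Jul 1, 2100 (6 left).
+6 → Jul 7, 2100.

July 7, 2100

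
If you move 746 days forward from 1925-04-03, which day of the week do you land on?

Tuesday

First find the weekday of Apr 3, 1925. Doomsday rule: the anchor day for the 1900s is Wednesday. For year 25: 25÷12 = 2 r 1, and 1÷4 = 0, so 2+1+0 = 3.
Wednesday + 3 ≡ Saturday — that's 1925's doomsday.
In April the doomsday date is Apr 4.
Apr 3 is 1 day before Apr 4; 1 mod 7 = 1, so Saturday − 1 = Friday.
746 mod 7 = 4, so 746 days after a Friday is Friday + 4 = Tuesday.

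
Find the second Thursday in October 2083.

October 14, 2083

October 1, 2083 is a Friday.
The first Thursday is therefore October 7 (6 days later).
The second Thursday is 7 + 1×7 = October 14.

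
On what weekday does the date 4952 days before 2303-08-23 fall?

Thursday

First find the weekday of Aug 23, 2303. Doomsday rule: the anchor day for the 2300s is Wednesday. For year 03: 3÷12 = 0 r 3, and 3÷4 = 0, so 0+3+0 = 3.
Wednesday + 3 ≡ Saturday — that's 2303's doomsday.
In August the doomsday date is Aug 8.
Aug 23 is 15 days after Aug 8; 15 mod 7 = 1, so Saturday + 1 = Sunday.
4952 mod 7 = 3, so 4952 days before a Sunday is Sunday − 3 = Thursday.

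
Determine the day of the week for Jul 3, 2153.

Doomsday rule: the anchor day for the 2100s is Sunday. For year 53: 53÷12 = 4 r 5, and 5÷4 = 1, so 4+5+1 = 10.
Sunday + 10 ≡ Wednesday — that's 2153's doomsday.
In July the doomsday date is Jul 11.
Jul 3 is 8 days before Jul 11; 8 mod 7 = 1, so Wednesday − 1 = Tuesday.

Tuesday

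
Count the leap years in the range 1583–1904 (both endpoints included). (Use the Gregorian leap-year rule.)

Multiples of 4 in [1583,1904]: 81.
Of those, multiples of 100: 4 (not leap unless ÷400).
Multiples of 400: 1.
Leap years = 81 − 4 + 1 = 78.

78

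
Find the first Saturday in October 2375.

October 1, 2375 is a Wednesday.
The first Saturday is therefore October 4 (3 days later).

October 4, 2375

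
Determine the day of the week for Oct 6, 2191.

Doomsday rule: the anchor day for the 2100s is Sunday. For year 91: 91÷12 = 7 r 7, and 7÷4 = 1, so 7+7+1 = 15.
Sunday + 15 ≡ Monday — that's 2191's doomsday.
In October the doomsday date is Oct 10.
Oct 6 is 4 days before Oct 10; 4 mod 7 = 4, so Monday − 4 = Thursday.

Thursday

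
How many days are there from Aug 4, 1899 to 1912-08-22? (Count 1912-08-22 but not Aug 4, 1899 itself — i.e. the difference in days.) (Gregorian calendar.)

4766

Aug 4, 1899 → Aug 4, 1900: 365 days.
Aug 4, 1900 → Aug 4, 1901: 365 days.
Aug 4, 1901 → Aug 4, 1902: 365 days.
Aug 4, 1902 → Aug 4, 1903: 365 days.
Aug 4, 1903 → Aug 4, 1904: 366 days (Feb 29, 1904 is in that span).
Aug 4, 1904 → Aug 4, 1905: 365 days.
Aug 4, 1905 → Aug 4, 1906: 365 days.
Aug 4, 1906 → Aug 4, 1907: 365 days.
Aug 4, 1907 → Aug 4, 1908: 366 days (Feb 29, 1908 is in that span).
Aug 4, 1908 → Aug 4, 1909: 365 days.
Aug 4, 1909 → Aug 4, 1910: 365 days.
Aug 4, 1910 → Aug 4, 1911: 365 days.
Aug 4, 1911 → Sep 4, 1911: 31 days (August has 31).
Sep 4, 1911 → Oct 4, 1911: 30 days (September has 30).
Oct 4, 1911 → Nov 4, 1911: 31 days (October has 31).
Nov 4, 1911 → Dec 4, 1911: 30 days (November has 30).
Dec 4, 1911 → Jan 4, 1912: 31 days (December has 31).
Jan 4, 1912 → Feb 4, 1912: 31 days (January has 31).
Feb 4, 1912 → Mar 4, 1912: 29 days (February has 29).
Mar 4, 1912 → Apr 4, 1912: 31 days (March has 31).
Apr 4, 1912 → May 4, 1912: 30 days (April has 30).
May 4, 1912 → Jun 4, 1912: 31 days (May has 31).
Jun 4, 1912 → Jul 4, 1912: 30 days (June has 30).
Jul 4, 1912 → Aug 4, 1912: 31 days (July has 31).
Aug 4, 1912 → Aug 22, 1912: 18 days.
Total: 4766 days.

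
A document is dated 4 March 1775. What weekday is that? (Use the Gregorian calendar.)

Doomsday rule: the anchor day for the 1700s is Sunday. For year 75: 75÷12 = 6 r 3, and 3÷4 = 0, so 6+3+0 = 9.
Sunday + 9 ≡ Tuesday — that's 1775's doomsday.
In March the doomsday date is Mar 14.
Mar 4 is 10 days before Mar 14; 10 mod 7 = 3, so Tuesday − 3 = Saturday.

Saturday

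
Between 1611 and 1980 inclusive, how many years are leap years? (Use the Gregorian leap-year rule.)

Multiples of 4 in [1611,1980]: 93.
Of those, multiples of 100: 3 (not leap unless ÷400).
Multiples of 400: 0.
Leap years = 93 − 3 + 0 = 90.

90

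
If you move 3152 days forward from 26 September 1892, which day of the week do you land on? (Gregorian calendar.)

First find the weekday of Sep 26, 1892. Doomsday rule: the anchor day for the 1800s is Friday. For year 92: 92÷12 = 7 r 8, and 8÷4 = 2, so 7+8+2 = 17.
Friday + 17 ≡ Monday — that's 1892's doomsday.
In September the doomsday date is Sep 5.
Sep 26 is 21 days after Sep 5; 21 mod 7 = 0, so Monday + 0 = Monday.
3152 mod 7 = 2, so 3152 days after a Monday is Monday + 2 = Wednesday.

Wednesday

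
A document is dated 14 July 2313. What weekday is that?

Monday

Doomsday rule: the anchor day for the 2300s is Wednesday. For year 13: 13÷12 = 1 r 1, and 1÷4 = 0, so 1+1+0 = 2.
Wednesday + 2 ≡ Friday — that's 2313's doomsday.
In July the doomsday date is Jul 11.
Jul 14 is 3 days after Jul 11; 3 mod 7 = 3, so Friday + 3 = Monday.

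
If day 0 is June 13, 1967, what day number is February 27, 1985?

Jun 13, 1967 → Jun 13, 1968: 366 days (Feb 29, 1968 is in that span).
Jun 13, 1968 → Jun 13, 1969: 365 days.
Jun 13, 1969 → Jun 13, 1970: 365 days.
Jun 13, 1970 → Jun 13, 1971: 365 days.
Jun 13, 1971 → Jun 13, 1972: 366 days (Feb 29, 1972 is in that span).
Jun 13, 1972 → Jun 13, 1973: 365 days.
Jun 13, 1973 → Jun 13, 1974: 365 days.
Jun 13, 1974 → Jun 13, 1975: 365 days.
Jun 13, 1975 → Jun 13, 1976: 366 days (Feb 29, 1976 is in that span).
Jun 13, 1976 → Jun 13, 1977: 365 days.
Jun 13, 1977 → Jun 13, 1978: 365 days.
Jun 13, 1978 → Jun 13, 1979: 365 days.
Jun 13, 1979 → Jun 13, 1980: 366 days (Feb 29, 1980 is in that span).
Jun 13, 1980 → Jun 13, 1981: 365 days.
Jun 13, 1981 → Jun 13, 1982: 365 days.
Jun 13, 1982 → Jun 13, 1983: 365 days.
Jun 13, 1983 → Jun 13, 1984: 366 days (Feb 29, 1984 is in that span).
Jun 13, 1984 → Jul 13, 1984: 30 days (June has 30).
Jul 13, 1984 → Aug 13, 1984: 31 days (July has 31).
Aug 13, 1984 → Sep 13, 1984: 31 days (August has 31).
Sep 13, 1984 → Oct 13, 1984: 30 days (September has 30).
Oct 13, 1984 → Nov 13, 1984: 31 days (October has 31).
Nov 13, 1984 → Dec 13, 1984: 30 days (November has 30).
Dec 13, 1984 → Jan 13, 1985: 31 days (December has 31).
Jan 13, 1985 → Feb 13, 1985: 31 days (January has 31).
Feb 13, 1985 → Feb 27, 1985: 14 days.
Total: 6469 days.

6469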